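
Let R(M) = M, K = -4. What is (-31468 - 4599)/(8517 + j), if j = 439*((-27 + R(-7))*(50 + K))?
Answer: 36067/678079 ≈ 0.053190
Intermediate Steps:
j = -686596 (j = 439*((-27 - 7)*(50 - 4)) = 439*(-34*46) = 439*(-1564) = -686596)
(-31468 - 4599)/(8517 + j) = (-31468 - 4599)/(8517 - 686596) = -36067/(-678079) = -36067*(-1/678079) = 36067/678079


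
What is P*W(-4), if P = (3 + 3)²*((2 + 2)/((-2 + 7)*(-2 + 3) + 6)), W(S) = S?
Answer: -576/11 ≈ -52.364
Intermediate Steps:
P = 144/11 (P = 6²*(4/(5*1 + 6)) = 36*(4/(5 + 6)) = 36*(4/11) = 144/11 ≈ 13.091)
P*W(-4) = (144/11)*(-4) = -576/11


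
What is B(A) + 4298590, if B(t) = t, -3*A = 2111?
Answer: 12893659/3 ≈ 4.2979e+6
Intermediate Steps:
A = -2111/3 (A = -⅓*2111 = -2111/3 ≈ -703.67)
B(A) + 4298590 = -2111/3 + 4298590 = 12893659/3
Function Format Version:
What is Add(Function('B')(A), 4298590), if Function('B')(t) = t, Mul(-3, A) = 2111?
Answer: Rational(12893659, 3) ≈ 4.2979e+6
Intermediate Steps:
A = Rational(-2111, 3) (A = Mul(Rational(-1, 3), 2111) = Rational(-2111, 3) ≈ -703.67)
Add(Function('B')(A), 4298590) = Add(Rational(-2111, 3), 4298590) = Rational(12893659, 3)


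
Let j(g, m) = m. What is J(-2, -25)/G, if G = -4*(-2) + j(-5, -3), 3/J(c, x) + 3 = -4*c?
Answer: 3/25 ≈ 0.12000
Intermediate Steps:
J(c, x) = 3/(-3 - 4*c)
G = 5 (G = -4*(-2) - 3 = 8 - 3 = 5)
J(-2, -25)/G = -3/(3 + 4*(-2))/5 = -3/(3 - 8)*(⅕) = -3/(-5)*(⅕) = -3*(-⅕)*(⅕) = (⅗)*(⅕) = 3/25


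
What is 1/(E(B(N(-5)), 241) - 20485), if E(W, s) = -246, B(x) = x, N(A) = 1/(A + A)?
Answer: -1/20731 ≈ -4.8237e-5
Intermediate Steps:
N(A) = 1/(2*A)
1/(E(B(N(-5)), 241) - 20485) = 1/(-246 - 20485) = 1/(-20731) = -1/20731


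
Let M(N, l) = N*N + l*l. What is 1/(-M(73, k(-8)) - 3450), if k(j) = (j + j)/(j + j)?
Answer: -1/8780 ≈ -0.00011390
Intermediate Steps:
k(j) = 1 (k(j) = (2*j)/((2*j)) = (2*j)*(1/(2*j)) = 1)
M(N, l) = N² + l²
1/(-M(73, k(-8)) - 3450) = 1/(-(73² + 1²) - 3450) = 1/(-(5329 + 1) - 3450) = 1/(-1*5330 - 3450) = 1/(-5330 - 3450) = 1/(-8780) = -1/8780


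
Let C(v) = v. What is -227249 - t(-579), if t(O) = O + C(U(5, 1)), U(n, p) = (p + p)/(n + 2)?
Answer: -1586692/7 ≈ -2.2667e+5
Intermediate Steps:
U(n, p) = 2*p/(2 + n) (U(n, p) = (2*p)/(2 + n) = 2*p/(2 + n))
t(O) = 2/7 + O (t(O) = O + 2*1/(2 + 5) = O + 2*1/7 = O + 2*1*(⅐) = O + 2/7 = 2/7 + O)
-227249 - t(-579) = -227249 - (2/7 - 579) = -227249 - 1*(-4051/7) = -227249 + 4051/7 = -1586692/7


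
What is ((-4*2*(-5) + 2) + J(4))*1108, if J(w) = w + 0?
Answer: 50968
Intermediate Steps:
J(w) = w
((-4*2*(-5) + 2) + J(4))*1108 = ((-4*2*(-5) + 2) + 4)*1108 = ((-8*(-5) + 2) + 4)*1108 = ((40 + 2) + 4)*1108 = (42 + 4)*1108 = 46*1108 = 50968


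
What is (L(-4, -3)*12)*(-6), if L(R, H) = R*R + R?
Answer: -864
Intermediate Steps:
L(R, H) = R + R² (L(R, H) = R² + R = R + R²)
(L(-4, -3)*12)*(-6) = (-4*(1 - 4)*12)*(-6) = (-4*(-3)*12)*(-6) = (12*12)*(-6) = 144*(-6) = -864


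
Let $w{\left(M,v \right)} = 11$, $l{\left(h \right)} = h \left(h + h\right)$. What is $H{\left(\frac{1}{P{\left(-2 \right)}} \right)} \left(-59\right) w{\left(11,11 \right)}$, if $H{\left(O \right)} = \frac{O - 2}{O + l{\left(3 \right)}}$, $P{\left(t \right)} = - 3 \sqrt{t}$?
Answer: $\frac{419903}{5833} - \frac{38940 i \sqrt{2}}{5833} \approx 71.987 - 9.441 i$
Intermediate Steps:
$l{\left(h \right)} = 2 h^{2}$ ($l{\left(h \right)} = h 2 h = 2 h^{2}$)
$H{\left(O \right)} = \frac{-2 + O}{18 + O}$ ($H{\left(O \right)} = \frac{O - 2}{O + 2 \cdot 3^{2}} = \frac{-2 + O}{O + 2 \cdot 9} = \frac{-2 + O}{O + 18} = \frac{-2 + O}{18 + O}$)
$H{\left(\frac{1}{P{\left(-2 \right)}} \right)} \left(-59\right) w{\left(11,11 \right)} = \frac{-2 + \frac{1}{\left(-3\right) \sqrt{-2}}}{18 + \frac{1}{\left(-3\right) \sqrt{-2}}} \left(-59\right) 11 = \frac{-2 + \frac{1}{\left(-3\right) i \sqrt{2}}}{18 + \frac{1}{\left(-3\right) i \sqrt{2}}} \left(-59\right) 11 = \frac{-2 + \frac{i \sqrt{2}}{6}}{18 + \frac{i \sqrt{2}}{6}} \left(-59\right) 11 = - \frac{59 \left(-2 + \frac{i \sqrt{2}}{6}\right)}{18 + \frac{i \sqrt{2}}{6}} \cdot 11 = - \frac{649 \left(-2 + \frac{i \sqrt{2}}{6}\right)}{18 + \frac{i \sqrt{2}}{6}}$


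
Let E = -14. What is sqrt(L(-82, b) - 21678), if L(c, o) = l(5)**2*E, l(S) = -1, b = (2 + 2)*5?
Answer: 2*I*sqrt(5423) ≈ 147.28*I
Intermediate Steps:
b = 20 (b = 4*5 = 20)
L(c, o) = -14 (L(c, o) = (-1)**2*(-14) = 1*(-14) = -14)
sqrt(L(-82, b) - 21678) = sqrt(-14 - 21678) = sqrt(-21692) = 2*I*sqrt(5423)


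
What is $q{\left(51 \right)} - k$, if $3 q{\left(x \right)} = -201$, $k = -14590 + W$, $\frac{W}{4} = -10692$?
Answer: $57291$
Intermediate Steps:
$W = -42768$ ($W = 4 \left(-10692\right) = -42768$)
$k = -57358$ ($k = -14590 - 42768 = -57358$)
$q{\left(x \right)} = -67$ ($q{\left(x \right)} = \frac{1}{3} \left(-201\right) = -67$)
$q{\left(51 \right)} - k = -67 - -57358 = -67 + 57358 = 57291$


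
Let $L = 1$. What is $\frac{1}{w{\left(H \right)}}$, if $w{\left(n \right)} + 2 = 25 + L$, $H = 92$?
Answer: $\frac{1}{24} \approx 0.041667$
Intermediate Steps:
$w{\left(n \right)} = 24$ ($w{\left(n \right)} = -2 + \left(25 + 1\right) = -2 + 26 = 24$)
$\frac{1}{w{\left(H \right)}} = \frac{1}{24}$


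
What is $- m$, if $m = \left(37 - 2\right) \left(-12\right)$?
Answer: $420$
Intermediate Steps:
$m = -420$ ($m = 35 \left(-12\right) = -420$)
$- m = \left(-1\right) \left(-420\right) = 420$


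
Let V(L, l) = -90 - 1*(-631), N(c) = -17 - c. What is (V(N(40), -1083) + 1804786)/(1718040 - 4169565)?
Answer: -1805327/2451525 ≈ -0.73641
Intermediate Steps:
V(L, l) = 541 (V(L, l) = -90 + 631 = 541)
(V(N(40), -1083) + 1804786)/(1718040 - 4169565) = (541 + 1804786)/(1718040 - 4169565) = 1805327/(-2451525) = 1805327*(-1/2451525) = -1805327/2451525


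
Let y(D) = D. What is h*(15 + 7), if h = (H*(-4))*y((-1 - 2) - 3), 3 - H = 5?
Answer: -1056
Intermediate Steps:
H = -2 (H = 3 - 1*5 = 3 - 5 = -2)
h = -48 (h = (-2*(-4))*((-1 - 2) - 3) = 8*(-3 - 3) = 8*(-6) = -48)
h*(15 + 7) = -48*(15 + 7) = -48*22 = -1056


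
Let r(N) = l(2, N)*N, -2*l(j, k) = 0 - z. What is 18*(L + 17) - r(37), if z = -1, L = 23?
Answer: 1477/2 ≈ 738.50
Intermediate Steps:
l(j, k) = -½ (l(j, k) = -(0 - 1*(-1))/2 = -(0 + 1)/2 = -½*1 = -½)
r(N) = -N/2
18*(L + 17) - r(37) = 18*(23 + 17) - (-1)*37/2 = 18*40 - 1*(-37/2) = 720 + 37/2 = 1477/2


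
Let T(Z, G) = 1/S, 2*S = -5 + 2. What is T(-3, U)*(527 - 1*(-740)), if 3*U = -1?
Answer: -2534/3 ≈ -844.67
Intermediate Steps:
S = -3/2 (S = (-5 + 2)/2 = (1/2)*(-3) = -3/2 ≈ -1.5000)
U = -1/3 (U = (1/3)*(-1) = -1/3 ≈ -0.33333)
T(Z, G) = -2/3 (T(Z, G) = 1/(-3/2) = -2/3)
T(-3, U)*(527 - 1*(-740)) = -2*(527 - 1*(-740))/3 = -2*(527 + 740)/3 = -2/3*1267 = -2534/3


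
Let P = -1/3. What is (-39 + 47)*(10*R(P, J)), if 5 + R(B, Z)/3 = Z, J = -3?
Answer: -1920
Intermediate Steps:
P = -⅓ (P = -1*⅓ = -⅓ ≈ -0.33333)
R(B, Z) = -15 + 3*Z
(-39 + 47)*(10*R(P, J)) = (-39 + 47)*(10*(-15 + 3*(-3))) = 8*(10*(-15 - 9)) = 8*(10*(-24)) = 8*(-240) = -1920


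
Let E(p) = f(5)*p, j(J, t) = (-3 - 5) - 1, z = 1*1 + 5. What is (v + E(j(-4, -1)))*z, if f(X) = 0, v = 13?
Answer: 78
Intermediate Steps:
z = 6 (z = 1 + 5 = 6)
j(J, t) = -9 (j(J, t) = -8 - 1 = -9)
E(p) = 0 (E(p) = 0*p = 0)
(v + E(j(-4, -1)))*z = (13 + 0)*6 = 13*6 = 78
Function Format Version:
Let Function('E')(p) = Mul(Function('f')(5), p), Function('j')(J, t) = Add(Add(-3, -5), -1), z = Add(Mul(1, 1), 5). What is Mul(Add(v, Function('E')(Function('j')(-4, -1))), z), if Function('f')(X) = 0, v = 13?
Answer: 78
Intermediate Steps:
z = 6 (z = Add(1, 5) = 6)
Function('j')(J, t) = -9 (Function('j')(J, t) = Add(-8, -1) = -9)
Function('E')(p) = 0 (Function('E')(p) = Mul(0, p) = 0)
Mul(Add(v, Function('E')(Function('j')(-4, -1))), z) = Mul(Add(13, 0), 6) = Mul(13, 6) = 78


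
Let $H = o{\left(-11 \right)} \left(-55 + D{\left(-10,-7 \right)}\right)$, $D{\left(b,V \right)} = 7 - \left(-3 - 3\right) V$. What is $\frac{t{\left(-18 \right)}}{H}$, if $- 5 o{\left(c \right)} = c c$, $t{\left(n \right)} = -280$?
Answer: $- \frac{140}{1089} \approx -0.12856$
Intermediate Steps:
$D{\left(b,V \right)} = 7 + 6 V$ ($D{\left(b,V \right)} = 7 - - 6 V = 7 + 6 V$)
$o{\left(c \right)} = - \frac{c^{2}}{5}$ ($o{\left(c \right)} = - \frac{c c}{5} = - \frac{c^{2}}{5}$)
$H = 2178$ ($H = - \frac{\left(-11\right)^{2}}{5} \left(-55 + \left(7 + 6 \left(-7\right)\right)\right) = \left(- \frac{1}{5}\right) 121 \left(-55 + \left(7 - 42\right)\right) = - \frac{121 \left(-55 - 35\right)}{5} = \left(- \frac{121}{5}\right) \left(-90\right) = 2178$)
$\frac{t{\left(-18 \right)}}{H} = - \frac{280}{2178} = \left(-280\right) \frac{1}{2178} = - \frac{140}{1089}$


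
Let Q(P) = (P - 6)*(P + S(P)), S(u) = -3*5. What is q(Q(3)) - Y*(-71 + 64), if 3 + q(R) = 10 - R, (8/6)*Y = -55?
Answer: -1271/4 ≈ -317.75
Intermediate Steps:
Y = -165/4 (Y = (3/4)*(-55) = -165/4 ≈ -41.250)
S(u) = -15
Q(P) = (-15 + P)*(-6 + P) (Q(P) = (P - 6)*(P - 15) = (-6 + P)*(-15 + P) = (-15 + P)*(-6 + P))
q(R) = 7 - R (q(R) = -3 + (10 - R) = 7 - R)
q(Q(3)) - Y*(-71 + 64) = (7 - (90 + 3**2 - 21*3)) - (-165)*(-71 + 64)/4 = (7 - (90 + 9 - 63)) - (-165)*(-7)/4 = (7 - 1*36) - 1*1155/4 = (7 - 36) - 1155/4 = -29 - 1155/4 = -1271/4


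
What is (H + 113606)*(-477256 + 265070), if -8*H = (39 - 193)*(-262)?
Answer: -23035442625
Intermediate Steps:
H = -10087/2 (H = -(39 - 193)*(-262)/8 = -(-77)*(-262)/4 = -1/8*40348 = -10087/2 ≈ -5043.5)
(H + 113606)*(-477256 + 265070) = (-10087/2 + 113606)*(-477256 + 265070) = (217125/2)*(-212186) = -23035442625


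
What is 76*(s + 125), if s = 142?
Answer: 20292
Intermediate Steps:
76*(s + 125) = 76*(142 + 125) = 76*267 = 20292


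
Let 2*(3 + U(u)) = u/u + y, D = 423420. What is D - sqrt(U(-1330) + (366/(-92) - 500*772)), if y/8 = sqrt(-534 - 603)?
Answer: 423420 - sqrt(-204197427 + 2116*I*sqrt(1137))/23 ≈ 4.2342e+5 - 621.29*I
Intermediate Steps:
y = 8*I*sqrt(1137) (y = 8*sqrt(-534 - 603) = 8*sqrt(-1137) = 8*(I*sqrt(1137)) = 8*I*sqrt(1137) ≈ 269.76*I)
U(u) = -5/2 + 4*I*sqrt(1137) (U(u) = -3 + (u/u + 8*I*sqrt(1137))/2 = -3 + (1 + 8*I*sqrt(1137))/2 = -3 + (1/2 + 4*I*sqrt(1137)) = -5/2 + 4*I*sqrt(1137))
D - sqrt(U(-1330) + (366/(-92) - 500*772)) = 423420 - sqrt((-5/2 + 4*I*sqrt(1137)) + (366/(-92) - 500*772)) = 423420 - sqrt((-5/2 + 4*I*sqrt(1137)) + (366*(-1/92) - 386000)) = 423420 - sqrt((-5/2 + 4*I*sqrt(1137)) + (-183/46 - 386000)) = 423420 - sqrt((-5/2 + 4*I*sqrt(1137)) - 17756183/46) = 423420 - sqrt(-8878149/23 + 4*I*sqrt(1137))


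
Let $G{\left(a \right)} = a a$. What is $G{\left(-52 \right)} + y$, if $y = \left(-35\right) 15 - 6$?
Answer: $2173$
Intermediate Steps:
$y = -531$ ($y = -525 - 6 = -531$)
$G{\left(a \right)} = a^{2}$
$G{\left(-52 \right)} + y = \left(-52\right)^{2} - 531 = 2704 - 531 = 2173$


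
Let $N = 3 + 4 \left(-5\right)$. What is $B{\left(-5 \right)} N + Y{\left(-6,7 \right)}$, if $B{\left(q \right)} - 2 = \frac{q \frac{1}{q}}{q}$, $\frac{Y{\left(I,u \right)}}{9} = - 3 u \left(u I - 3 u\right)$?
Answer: $\frac{59382}{5} \approx 11876.0$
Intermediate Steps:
$Y{\left(I,u \right)} = - 27 u \left(- 3 u + I u\right)$ ($Y{\left(I,u \right)} = 9 - 3 u \left(u I - 3 u\right) = 9 - 3 u \left(I u - 3 u\right) = 9 - 3 u \left(- 3 u + I u\right) = 9 \left(- 3 u \left(- 3 u + I u\right)\right) = - 27 u \left(- 3 u + I u\right)$)
$N = -17$ ($N = 3 - 20 = -17$)
$B{\left(q \right)} = 2 + \frac{1}{q}$ ($B{\left(q \right)} = 2 + \frac{q \frac{1}{q}}{q} = 2 + 1 \frac{1}{q} = 2 + \frac{1}{q}$)
$B{\left(-5 \right)} N + Y{\left(-6,7 \right)} = \left(2 + \frac{1}{-5}\right) \left(-17\right) + 27 \cdot 7^{2} \left(3 - -6\right) = \left(2 - \frac{1}{5}\right) \left(-17\right) + 27 \cdot 49 \left(3 + 6\right) = \frac{9}{5} \left(-17\right) + 27 \cdot 49 \cdot 9 = - \frac{153}{5} + 11907 = \frac{59382}{5}$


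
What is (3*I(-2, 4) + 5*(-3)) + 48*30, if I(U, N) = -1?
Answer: 1422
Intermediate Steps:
(3*I(-2, 4) + 5*(-3)) + 48*30 = (3*(-1) + 5*(-3)) + 48*30 = (-3 - 15) + 1440 = -18 + 1440 = 1422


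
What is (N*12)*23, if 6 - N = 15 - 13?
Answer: 1104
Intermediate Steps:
N = 4 (N = 6 - (15 - 13) = 6 - 1*2 = 6 - 2 = 4)
(N*12)*23 = (4*12)*23 = 48*23 = 1104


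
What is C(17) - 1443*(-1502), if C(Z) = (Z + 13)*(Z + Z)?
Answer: 2168406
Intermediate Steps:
C(Z) = 2*Z*(13 + Z) (C(Z) = (13 + Z)*(2*Z) = 2*Z*(13 + Z))
C(17) - 1443*(-1502) = 2*17*(13 + 17) - 1443*(-1502) = 2*17*30 + 2167386 = 1020 + 2167386 = 2168406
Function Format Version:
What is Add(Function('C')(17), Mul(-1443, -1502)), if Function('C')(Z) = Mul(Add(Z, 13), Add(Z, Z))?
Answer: 2168406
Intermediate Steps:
Function('C')(Z) = Mul(2, Z, Add(13, Z)) (Function('C')(Z) = Mul(Add(13, Z), Mul(2, Z)) = Mul(2, Z, Add(13, Z)))
Add(Function('C')(17), Mul(-1443, -1502)) = Add(Mul(2, 17, Add(13, 17)), Mul(-1443, -1502)) = Add(Mul(2, 17, 30), 2167386) = Add(1020, 2167386) = 2168406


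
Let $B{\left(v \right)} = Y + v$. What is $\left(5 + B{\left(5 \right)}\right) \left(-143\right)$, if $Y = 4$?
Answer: $-2002$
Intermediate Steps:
$B{\left(v \right)} = 4 + v$
$\left(5 + B{\left(5 \right)}\right) \left(-143\right) = \left(5 + \left(4 + 5\right)\right) \left(-143\right) = \left(5 + 9\right) \left(-143\right) = 14 \left(-143\right) = -2002$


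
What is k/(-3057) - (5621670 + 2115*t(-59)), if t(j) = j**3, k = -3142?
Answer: 1310703778297/3057 ≈ 4.2875e+8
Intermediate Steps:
k/(-3057) - (5621670 + 2115*t(-59)) = -3142/(-3057) - 2115/(1/(2658 + (-59)**3)) = -3142*(-1/3057) - 2115/(1/(2658 - 205379)) = 3142/3057 - 2115/(1/(-202721)) = 3142/3057 - 2115/(-1/202721) = 3142/3057 - 2115*(-202721) = 3142/3057 + 428754915 = 1310703778297/3057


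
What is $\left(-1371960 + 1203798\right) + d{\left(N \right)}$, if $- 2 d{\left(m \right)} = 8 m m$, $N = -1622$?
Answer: $-10691698$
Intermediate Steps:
$d{\left(m \right)} = - 4 m^{2}$ ($d{\left(m \right)} = - \frac{8 m m}{2} = - \frac{8 m^{2}}{2} = - 4 m^{2}$)
$\left(-1371960 + 1203798\right) + d{\left(N \right)} = \left(-1371960 + 1203798\right) - 4 \left(-1622\right)^{2} = -168162 - 10523536 = -10691698$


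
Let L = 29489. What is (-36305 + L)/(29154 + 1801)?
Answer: -6816/30955 ≈ -0.22019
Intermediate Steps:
(-36305 + L)/(29154 + 1801) = (-36305 + 29489)/(29154 + 1801) = -6816/30955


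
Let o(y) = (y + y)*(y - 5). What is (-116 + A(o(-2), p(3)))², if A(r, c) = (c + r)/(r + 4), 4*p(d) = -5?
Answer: 217297081/16384 ≈ 13263.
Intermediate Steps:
o(y) = 2*y*(-5 + y) (o(y) = (2*y)*(-5 + y) = 2*y*(-5 + y))
p(d) = -5/4 (p(d) = (¼)*(-5) = -5/4)
A(r, c) = (c + r)/(4 + r)
(-116 + A(o(-2), p(3)))² = (-116 + (-5/4 + 2*(-2)*(-5 - 2))/(4 + 2*(-2)*(-5 - 2)))² = (-116 + (-5/4 + 2*(-2)*(-7))/(4 + 2*(-2)*(-7)))² = (-116 + (-5/4 + 28)/(4 + 28))² = (-116 + (107/4)/32)² = (-116 + (1/32)*(107/4))² = (-116 + 107/128)² = (-14741/128)² = 217297081/16384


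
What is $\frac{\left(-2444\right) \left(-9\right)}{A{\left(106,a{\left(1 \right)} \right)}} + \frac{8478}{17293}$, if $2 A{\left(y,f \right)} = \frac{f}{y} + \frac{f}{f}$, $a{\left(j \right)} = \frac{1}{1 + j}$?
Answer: $\frac{53760526962}{1227803} \approx 43786.0$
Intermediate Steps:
$A{\left(y,f \right)} = \frac{1}{2} + \frac{f}{2 y}$ ($A{\left(y,f \right)} = \frac{\frac{f}{y} + \frac{f}{f}}{2} = \frac{\frac{f}{y} + 1}{2} = \frac{1 + \frac{f}{y}}{2} = \frac{1}{2} + \frac{f}{2 y}$)
$\frac{\left(-2444\right) \left(-9\right)}{A{\left(106,a{\left(1 \right)} \right)}} + \frac{8478}{17293} = \frac{\left(-2444\right) \left(-9\right)}{\frac{1}{2} \cdot \frac{1}{106} \left(\frac{1}{1 + 1} + 106\right)} + \frac{8478}{17293} = \frac{21996}{\frac{1}{2} \cdot \frac{1}{106} \left(\frac{1}{2} + 106\right)} + 8478 \cdot \frac{1}{17293} = \frac{21996}{\frac{1}{2} \cdot \frac{1}{106} \left(\frac{1}{2} + 106\right)} + \frac{8478}{17293} = \frac{21996}{\frac{1}{2} \cdot \frac{1}{106} \cdot \frac{213}{2}} + \frac{8478}{17293} = \frac{21996}{\frac{213}{424}} + \frac{8478}{17293} = 21996 \cdot \frac{424}{213} + \frac{8478}{17293} = \frac{3108768}{71} + \frac{8478}{17293} = \frac{53760526962}{1227803}$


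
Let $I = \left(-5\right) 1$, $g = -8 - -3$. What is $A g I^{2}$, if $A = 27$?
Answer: $-3375$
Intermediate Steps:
$g = -5$ ($g = -8 + 3 = -5$)
$I = -5$
$A g I^{2} = 27 \left(-5\right) \left(-5\right)^{2} = \left(-135\right) 25 = -3375$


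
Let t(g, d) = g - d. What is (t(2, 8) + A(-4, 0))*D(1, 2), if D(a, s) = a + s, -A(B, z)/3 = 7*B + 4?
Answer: 198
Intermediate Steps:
A(B, z) = -12 - 21*B (A(B, z) = -3*(7*B + 4) = -3*(4 + 7*B) = -12 - 21*B)
(t(2, 8) + A(-4, 0))*D(1, 2) = ((2 - 1*8) + (-12 - 21*(-4)))*(1 + 2) = ((2 - 8) + (-12 + 84))*3 = (-6 + 72)*3 = 66*3 = 198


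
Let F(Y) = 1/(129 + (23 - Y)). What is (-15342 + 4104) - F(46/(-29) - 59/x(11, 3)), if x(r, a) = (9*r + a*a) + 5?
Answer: -5675339371/505013 ≈ -11238.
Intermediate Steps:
x(r, a) = 5 + a² + 9*r (x(r, a) = (9*r + a²) + 5 = (a² + 9*r) + 5 = 5 + a² + 9*r)
F(Y) = 1/(152 - Y)
(-15342 + 4104) - F(46/(-29) - 59/x(11, 3)) = (-15342 + 4104) - (-1)/(-152 + (46/(-29) - 59/(5 + 3² + 9*11))) = -11238 - (-1)/(-152 + (46*(-1/29) - 59/(5 + 9 + 99))) = -11238 - (-1)/(-152 + (-46/29 - 59/113)) = -11238 - (-1)/(-152 - 6909/3277) = -11238 - (-1)/(-505013/3277) = -11238 - (-1)*(-3277)/505013 = -11238 - 1*3277/505013 = -11238 - 3277/505013 = -5675339371/505013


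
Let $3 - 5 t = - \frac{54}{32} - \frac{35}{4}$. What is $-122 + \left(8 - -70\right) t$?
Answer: $\frac{701}{8} \approx 87.625$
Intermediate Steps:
$t = \frac{43}{16}$ ($t = \frac{3}{5} - \frac{- \frac{54}{32} - \frac{35}{4}}{5} = \frac{3}{5} - \frac{\left(-54\right) \frac{1}{32} - \frac{35}{4}}{5} = \frac{3}{5} - \frac{- \frac{27}{16} - \frac{35}{4}}{5} = \frac{3}{5} - - \frac{167}{80} = \frac{3}{5} + \frac{167}{80} = \frac{43}{16} \approx 2.6875$)
$-122 + \left(8 - -70\right) t = -122 + \left(8 - -70\right) \frac{43}{16} = -122 + \left(8 + 70\right) \frac{43}{16} = -122 + 78 \cdot \frac{43}{16} = -122 + \frac{1677}{8} = \frac{701}{8}$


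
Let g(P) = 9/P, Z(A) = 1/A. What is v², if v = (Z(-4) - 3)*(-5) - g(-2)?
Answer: 6889/16 ≈ 430.56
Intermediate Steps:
v = 83/4 (v = (1/(-4) - 3)*(-5) - 9/(-2) = (-¼ - 3)*(-5) - 9*(-1)/2 = -13/4*(-5) - 1*(-9/2) = 65/4 + 9/2 = 83/4 ≈ 20.750)
v² = (83/4)² = 6889/16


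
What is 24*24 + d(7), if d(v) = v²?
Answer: 625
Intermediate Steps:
24*24 + d(7) = 24*24 + 7² = 576 + 49 = 625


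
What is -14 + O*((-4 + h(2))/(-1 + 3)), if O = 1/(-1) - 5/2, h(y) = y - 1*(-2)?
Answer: -14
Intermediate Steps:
h(y) = 2 + y (h(y) = y + 2 = 2 + y)
O = -7/2 (O = 1*(-1) - 5*½ = -1 - 5/2 = -7/2 ≈ -3.5000)
-14 + O*((-4 + h(2))/(-1 + 3)) = -14 - 7*(-4 + (2 + 2))/(2*(-1 + 3)) = -14 - 7*(-4 + 4)/(2*2) = -14 - 0/2 = -14 - 7/2*0 = -14 + 0 = -14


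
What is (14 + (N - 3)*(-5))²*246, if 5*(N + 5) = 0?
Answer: 717336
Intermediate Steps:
N = -5 (N = -5 + (⅕)*0 = -5 + 0 = -5)
(14 + (N - 3)*(-5))²*246 = (14 + (-5 - 3)*(-5))²*246 = (14 - 8*(-5))²*246 = (14 + 40)²*246 = 54²*246 = 2916*246 = 717336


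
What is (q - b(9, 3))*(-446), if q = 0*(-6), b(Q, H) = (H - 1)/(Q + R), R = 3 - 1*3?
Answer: 892/9 ≈ 99.111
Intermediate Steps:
R = 0 (R = 3 - 3 = 0)
b(Q, H) = (-1 + H)/Q (b(Q, H) = (H - 1)/(Q + 0) = (-1 + H)/Q)
q = 0
(q - b(9, 3))*(-446) = (0 - (-1 + 3)/9)*(-446) = (0 - 2/9)*(-446) = -2/9*(-446) = 892/9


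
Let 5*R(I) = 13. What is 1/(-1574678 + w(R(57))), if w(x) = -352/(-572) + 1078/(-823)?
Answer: -10699/16847487352 ≈ -6.3505e-7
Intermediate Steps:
R(I) = 13/5 (R(I) = (1/5)*13 = 13/5)
w(x) = -7430/10699 (w(x) = -352*(-1/572) + 1078*(-1/823) = 8/13 - 1078/823 = -7430/10699)
1/(-1574678 + w(R(57))) = 1/(-1574678 - 7430/10699) = 1/(-16847487352/10699) = -10699/16847487352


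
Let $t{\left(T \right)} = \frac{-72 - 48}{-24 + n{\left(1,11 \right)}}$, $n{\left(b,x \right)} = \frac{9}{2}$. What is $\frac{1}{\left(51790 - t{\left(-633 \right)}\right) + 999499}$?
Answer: $\frac{13}{13666677} \approx 9.5122 \cdot 10^{-7}$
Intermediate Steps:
$n{\left(b,x \right)} = \frac{9}{2}$ ($n{\left(b,x \right)} = 9 \cdot \frac{1}{2} = \frac{9}{2}$)
$t{\left(T \right)} = \frac{80}{13}$ ($t{\left(T \right)} = \frac{-72 - 48}{-24 + \frac{9}{2}} = - \frac{120}{- \frac{39}{2}} = \left(-120\right) \left(- \frac{2}{39}\right) = \frac{80}{13}$)
$\frac{1}{\left(51790 - t{\left(-633 \right)}\right) + 999499} = \frac{1}{\left(51790 - \frac{80}{13}\right) + 999499} = \frac{1}{\frac{673190}{13} + 999499} = \frac{1}{\frac{13666677}{13}} = \frac{13}{13666677}$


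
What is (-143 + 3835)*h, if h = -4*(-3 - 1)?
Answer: 59072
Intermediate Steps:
h = 16 (h = -4*(-4) = 16)
(-143 + 3835)*h = (-143 + 3835)*16 = 3692*16 = 59072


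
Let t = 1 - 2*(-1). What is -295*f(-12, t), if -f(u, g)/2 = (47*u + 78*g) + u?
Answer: -201780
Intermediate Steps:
t = 3 (t = 1 + 2 = 3)
f(u, g) = -156*g - 96*u (f(u, g) = -2*((47*u + 78*g) + u) = -2*(48*u + 78*g) = -156*g - 96*u)
-295*f(-12, t) = -295*(-156*3 - 96*(-12)) = -295*(-468 + 1152) = -295*684 = -201780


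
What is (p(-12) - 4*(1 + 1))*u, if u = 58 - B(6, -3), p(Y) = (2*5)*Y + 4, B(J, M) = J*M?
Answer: -9424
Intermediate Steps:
p(Y) = 4 + 10*Y (p(Y) = 10*Y + 4 = 4 + 10*Y)
u = 76 (u = 58 - 6*(-3) = 58 - 1*(-18) = 58 + 18 = 76)
(p(-12) - 4*(1 + 1))*u = ((4 + 10*(-12)) - 4*(1 + 1))*76 = ((4 - 120) - 4*2)*76 = (-116 - 8)*76 = -124*76 = -9424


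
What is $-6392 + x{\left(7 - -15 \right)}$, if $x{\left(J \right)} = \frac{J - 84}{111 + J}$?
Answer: $- \frac{850198}{133} \approx -6392.5$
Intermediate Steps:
$x{\left(J \right)} = \frac{-84 + J}{111 + J}$
$-6392 + x{\left(7 - -15 \right)} = -6392 + \frac{-84 + \left(7 - -15\right)}{111 + \left(7 - -15\right)} = -6392 + \frac{-84 + \left(7 + 15\right)}{111 + \left(7 + 15\right)} = -6392 + \frac{-84 + 22}{111 + 22} = -6392 + \frac{1}{133} \left(-62\right) = -6392 - \frac{62}{133} = - \frac{850198}{133}$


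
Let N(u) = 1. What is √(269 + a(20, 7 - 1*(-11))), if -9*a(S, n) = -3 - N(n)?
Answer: 5*√97/3 ≈ 16.415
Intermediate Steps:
a(S, n) = 4/9 (a(S, n) = -(-3 - 1*1)/9 = -(-3 - 1)/9 = -⅑*(-4) = 4/9)
√(269 + a(20, 7 - 1*(-11))) = √(269 + 4/9) = √(2425/9) = 5*√97/3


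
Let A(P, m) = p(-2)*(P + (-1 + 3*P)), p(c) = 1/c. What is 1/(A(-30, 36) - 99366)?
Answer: -2/198611 ≈ -1.0070e-5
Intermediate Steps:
A(P, m) = ½ - 2*P (A(P, m) = (P + (-1 + 3*P))/(-2) = -(-1 + 4*P)/2 = ½ - 2*P)
1/(A(-30, 36) - 99366) = 1/((½ - 2*(-30)) - 99366) = 1/((½ + 60) - 99366) = 1/(121/2 - 99366) = 1/(-198611/2) = -2/198611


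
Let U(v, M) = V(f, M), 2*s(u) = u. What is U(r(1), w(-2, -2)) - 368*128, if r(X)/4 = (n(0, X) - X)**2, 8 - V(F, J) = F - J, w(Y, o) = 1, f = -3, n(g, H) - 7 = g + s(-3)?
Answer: -47092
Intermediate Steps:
s(u) = u/2
n(g, H) = 11/2 + g (n(g, H) = 7 + (g + (1/2)*(-3)) = 7 + (g - 3/2) = 7 + (-3/2 + g) = 11/2 + g)
V(F, J) = 8 + J - F (V(F, J) = 8 - (F - J) = 8 + (J - F) = 8 + J - F)
r(X) = 4*(11/2 - X)**2 (r(X) = 4*((11/2 + 0) - X)**2 = 4*(11/2 - X)**2)
U(v, M) = 11 + M (U(v, M) = 8 + M - 1*(-3) = 8 + M + 3 = 11 + M)
U(r(1), w(-2, -2)) - 368*128 = (11 + 1) - 368*128 = 12 - 47104 = -47092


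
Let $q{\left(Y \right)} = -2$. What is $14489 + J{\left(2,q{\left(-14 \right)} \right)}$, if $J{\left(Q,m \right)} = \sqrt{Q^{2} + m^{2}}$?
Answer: $14489 + 2 \sqrt{2} \approx 14492.0$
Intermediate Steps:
$14489 + J{\left(2,q{\left(-14 \right)} \right)} = 14489 + \sqrt{2^{2} + \left(-2\right)^{2}} = 14489 + \sqrt{4 + 4} = 14489 + \sqrt{8} = 14489 + 2 \sqrt{2}$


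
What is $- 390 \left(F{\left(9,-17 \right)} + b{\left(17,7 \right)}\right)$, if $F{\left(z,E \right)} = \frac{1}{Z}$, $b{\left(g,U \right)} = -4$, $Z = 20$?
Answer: $\frac{3081}{2} \approx 1540.5$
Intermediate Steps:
$F{\left(z,E \right)} = \frac{1}{20}$
$- 390 \left(F{\left(9,-17 \right)} + b{\left(17,7 \right)}\right) = - 390 \left(\frac{1}{20} - 4\right) = \left(-390\right) \left(- \frac{79}{20}\right) = \frac{3081}{2}$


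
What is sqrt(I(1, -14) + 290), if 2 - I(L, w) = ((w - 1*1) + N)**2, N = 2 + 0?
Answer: sqrt(123) ≈ 11.091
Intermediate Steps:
N = 2
I(L, w) = 2 - (1 + w)**2 (I(L, w) = 2 - ((w - 1*1) + 2)**2 = 2 - ((w - 1) + 2)**2 = 2 - ((-1 + w) + 2)**2 = 2 - (1 + w)**2)
sqrt(I(1, -14) + 290) = sqrt((2 - (1 - 14)**2) + 290) = sqrt((2 - 1*(-13)**2) + 290) = sqrt((2 - 1*169) + 290) = sqrt((2 - 169) + 290) = sqrt(-167 + 290) = sqrt(123)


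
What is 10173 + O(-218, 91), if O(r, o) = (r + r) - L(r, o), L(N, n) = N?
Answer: 9955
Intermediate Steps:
O(r, o) = r (O(r, o) = (r + r) - r = 2*r - r = r)
10173 + O(-218, 91) = 10173 - 218 = 9955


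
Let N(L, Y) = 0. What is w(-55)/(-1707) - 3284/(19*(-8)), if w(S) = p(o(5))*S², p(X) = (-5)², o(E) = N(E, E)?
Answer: -1472303/64866 ≈ -22.698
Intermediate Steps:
o(E) = 0
p(X) = 25
w(S) = 25*S²
w(-55)/(-1707) - 3284/(19*(-8)) = (25*(-55)²)/(-1707) - 3284/(19*(-8)) = (25*3025)*(-1/1707) - 3284/(-152) = 75625*(-1/1707) - 3284*(-1/152) = -75625/1707 + 821/38 = -1472303/64866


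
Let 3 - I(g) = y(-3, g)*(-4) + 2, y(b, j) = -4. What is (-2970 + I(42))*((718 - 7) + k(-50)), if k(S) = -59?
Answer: -1946220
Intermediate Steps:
I(g) = -15 (I(g) = 3 - (-4*(-4) + 2) = 3 - (16 + 2) = 3 - 1*18 = 3 - 18 = -15)
(-2970 + I(42))*((718 - 7) + k(-50)) = (-2970 - 15)*((718 - 7) - 59) = -2985*(711 - 59) = -2985*652 = -1946220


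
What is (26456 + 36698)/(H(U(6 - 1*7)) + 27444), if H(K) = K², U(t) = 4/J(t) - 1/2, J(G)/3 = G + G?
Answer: 2273544/988033 ≈ 2.3011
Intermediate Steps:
J(G) = 6*G (J(G) = 3*(G + G) = 3*(2*G) = 6*G)
U(t) = -½ + 2/(3*t) (U(t) = 4/((6*t)) - 1/2 = 4*(1/(6*t)) - 1*½ = 2/(3*t) - ½ = -½ + 2/(3*t))
(26456 + 36698)/(H(U(6 - 1*7)) + 27444) = (26456 + 36698)/(((4 - 3*(6 - 1*7))/(6*(6 - 1*7)))² + 27444) = 63154/(((4 - 3*(6 - 7))/(6*(6 - 7)))² + 27444) = 63154/(((⅙)*(4 - 3*(-1))/(-1))² + 27444) = 63154/(((⅙)*(-1)*(4 + 3))² + 27444) = 63154/(((⅙)*(-1)*7)² + 27444) = 63154/((-7/6)² + 27444) = 63154/(49/36 + 27444) = 63154/(988033/36) = 63154*(36/988033) = 2273544/988033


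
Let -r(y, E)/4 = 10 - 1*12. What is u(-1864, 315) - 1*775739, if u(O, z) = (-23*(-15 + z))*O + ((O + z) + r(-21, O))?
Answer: 12084320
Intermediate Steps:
r(y, E) = 8 (r(y, E) = -4*(10 - 1*12) = -4*(10 - 12) = -4*(-2) = 8)
u(O, z) = 8 + O + z + O*(345 - 23*z) (u(O, z) = (-23*(-15 + z))*O + ((O + z) + 8) = (345 - 23*z)*O + (8 + O + z) = O*(345 - 23*z) + (8 + O + z) = 8 + O + z + O*(345 - 23*z))
u(-1864, 315) - 1*775739 = (8 + 315 + 346*(-1864) - 23*(-1864)*315) - 1*775739 = (8 + 315 - 644944 + 13504680) - 775739 = 12860059 - 775739 = 12084320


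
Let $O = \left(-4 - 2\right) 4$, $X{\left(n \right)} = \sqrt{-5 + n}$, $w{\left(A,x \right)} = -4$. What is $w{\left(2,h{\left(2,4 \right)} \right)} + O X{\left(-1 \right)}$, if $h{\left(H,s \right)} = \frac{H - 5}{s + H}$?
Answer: $-4 - 24 i \sqrt{6} \approx -4.0 - 58.788 i$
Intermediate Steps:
$h{\left(H,s \right)} = \frac{-5 + H}{H + s}$
$O = -24$ ($O = \left(-6\right) 4 = -24$)
$w{\left(2,h{\left(2,4 \right)} \right)} + O X{\left(-1 \right)} = -4 - 24 \sqrt{-5 - 1} = -4 - 24 \sqrt{-6} = -4 - 24 i \sqrt{6}$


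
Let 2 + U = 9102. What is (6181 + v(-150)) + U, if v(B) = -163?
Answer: 15118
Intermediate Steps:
U = 9100 (U = -2 + 9102 = 9100)
(6181 + v(-150)) + U = (6181 - 163) + 9100 = 6018 + 9100 = 15118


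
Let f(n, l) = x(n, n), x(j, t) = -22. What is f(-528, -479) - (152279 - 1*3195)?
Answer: -149106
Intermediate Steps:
f(n, l) = -22
f(-528, -479) - (152279 - 1*3195) = -22 - (152279 - 1*3195) = -22 - (152279 - 3195) = -22 - 1*149084 = -22 - 149084 = -149106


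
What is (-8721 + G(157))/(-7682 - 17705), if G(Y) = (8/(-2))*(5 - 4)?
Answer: 8725/25387 ≈ 0.34368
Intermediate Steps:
G(Y) = -4 (G(Y) = (8*(-1/2))*1 = -4*1 = -4)
(-8721 + G(157))/(-7682 - 17705) = (-8721 - 4)/(-7682 - 17705) = -8725/(-25387) = -8725*(-1/25387) = 8725/25387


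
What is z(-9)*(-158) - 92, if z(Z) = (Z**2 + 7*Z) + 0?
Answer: -2936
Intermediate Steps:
z(Z) = Z**2 + 7*Z
z(-9)*(-158) - 92 = -9*(7 - 9)*(-158) - 92 = -9*(-2)*(-158) - 92 = 18*(-158) - 92 = -2844 - 92 = -2936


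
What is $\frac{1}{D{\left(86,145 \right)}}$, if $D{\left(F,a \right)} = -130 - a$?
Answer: $- \frac{1}{275} \approx -0.0036364$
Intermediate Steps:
$\frac{1}{D{\left(86,145 \right)}} = \frac{1}{-130 - 145} = \frac{1}{-275} = - \frac{1}{275}$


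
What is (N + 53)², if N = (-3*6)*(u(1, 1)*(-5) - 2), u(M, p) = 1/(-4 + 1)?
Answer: 3481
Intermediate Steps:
u(M, p) = -⅓ (u(M, p) = 1/(-3) = -⅓)
N = 6 (N = (-3*6)*(-⅓*(-5) - 2) = -18*(5/3 - 2) = -18*(-⅓) = 6)
(N + 53)² = (6 + 53)² = 59² = 3481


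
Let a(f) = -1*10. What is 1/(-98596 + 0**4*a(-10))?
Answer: -1/98596 ≈ -1.0142e-5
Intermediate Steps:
a(f) = -10
1/(-98596 + 0**4*a(-10)) = 1/(-98596 + 0**4*(-10)) = 1/(-98596 + 0*(-10)) = 1/(-98596 + 0) = 1/(-98596) = -1/98596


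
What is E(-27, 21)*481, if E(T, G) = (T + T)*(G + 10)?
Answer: -805194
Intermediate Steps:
E(T, G) = 2*T*(10 + G) (E(T, G) = (2*T)*(10 + G) = 2*T*(10 + G))
E(-27, 21)*481 = (2*(-27)*(10 + 21))*481 = (2*(-27)*31)*481 = -1674*481 = -805194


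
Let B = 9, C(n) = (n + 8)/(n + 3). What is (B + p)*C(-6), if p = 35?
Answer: -88/3 ≈ -29.333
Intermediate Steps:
C(n) = (8 + n)/(3 + n)
(B + p)*C(-6) = (9 + 35)*((8 - 6)/(3 - 6)) = 44*(2/(-3)) = 44*(-1/3*2) = 44*(-2/3) = -88/3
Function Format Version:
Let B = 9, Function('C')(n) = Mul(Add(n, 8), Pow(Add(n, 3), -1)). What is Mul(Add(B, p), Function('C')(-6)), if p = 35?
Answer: Rational(-88, 3) ≈ -29.333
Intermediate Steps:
Function('C')(n) = Mul(Pow(Add(3, n), -1), Add(8, n)) (Function('C')(n) = Mul(Add(8, n), Pow(Add(3, n), -1)) = Mul(Pow(Add(3, n), -1), Add(8, n)))
Mul(Add(B, p), Function('C')(-6)) = Mul(Add(9, 35), Mul(Pow(Add(3, -6), -1), Add(8, -6))) = Mul(44, Mul(Pow(-3, -1), 2)) = Mul(44, Mul(Rational(-1, 3), 2)) = Mul(44, Rational(-2, 3)) = Rational(-88, 3)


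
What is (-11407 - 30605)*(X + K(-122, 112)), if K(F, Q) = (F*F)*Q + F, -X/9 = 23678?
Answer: -61076373408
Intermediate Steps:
X = -213102 (X = -9*23678 = -213102)
K(F, Q) = F + Q*F² (K(F, Q) = F²*Q + F = Q*F² + F = F + Q*F²)
(-11407 - 30605)*(X + K(-122, 112)) = (-11407 - 30605)*(-213102 - 122*(1 - 122*112)) = -42012*(-213102 - 122*(1 - 13664)) = -42012*(-213102 - 122*(-13663)) = -42012*(-213102 + 1666886) = -42012*1453784 = -61076373408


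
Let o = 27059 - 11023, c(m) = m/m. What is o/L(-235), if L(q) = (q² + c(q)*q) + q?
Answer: 16036/54755 ≈ 0.29287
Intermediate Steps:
c(m) = 1
L(q) = q² + 2*q (L(q) = (q² + 1*q) + q = (q² + q) + q = (q + q²) + q = q² + 2*q)
o = 16036
o/L(-235) = 16036/((-235*(2 - 235))) = 16036/((-235*(-233))) = 16036/54755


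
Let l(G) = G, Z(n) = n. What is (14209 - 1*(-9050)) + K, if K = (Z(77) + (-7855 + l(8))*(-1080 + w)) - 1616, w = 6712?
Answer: -44172584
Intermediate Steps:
K = -44195843 (K = (77 + (-7855 + 8)*(-1080 + 6712)) - 1616 = (77 - 7847*5632) - 1616 = (77 - 44194304) - 1616 = -44194227 - 1616 = -44195843)
(14209 - 1*(-9050)) + K = (14209 - 1*(-9050)) - 44195843 = (14209 + 9050) - 44195843 = 23259 - 44195843 = -44172584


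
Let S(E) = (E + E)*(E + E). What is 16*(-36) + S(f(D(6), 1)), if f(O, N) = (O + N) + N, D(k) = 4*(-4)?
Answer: 208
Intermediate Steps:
D(k) = -16
f(O, N) = O + 2*N (f(O, N) = (N + O) + N = O + 2*N)
S(E) = 4*E² (S(E) = (2*E)*(2*E) = 4*E²)
16*(-36) + S(f(D(6), 1)) = 16*(-36) + 4*(-16 + 2*1)² = -576 + 4*(-16 + 2)² = -576 + 4*(-14)² = -576 + 4*196 = -576 + 784 = 208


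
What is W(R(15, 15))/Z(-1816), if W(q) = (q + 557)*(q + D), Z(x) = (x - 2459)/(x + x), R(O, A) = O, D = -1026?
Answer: -700118848/1425 ≈ -4.9131e+5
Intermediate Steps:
Z(x) = (-2459 + x)/(2*x) (Z(x) = (-2459 + x)/((2*x)) = (-2459 + x)*(1/(2*x)) = (-2459 + x)/(2*x))
W(q) = (-1026 + q)*(557 + q) (W(q) = (q + 557)*(q - 1026) = (557 + q)*(-1026 + q) = (-1026 + q)*(557 + q))
W(R(15, 15))/Z(-1816) = (-571482 + 15² - 469*15)/(((½)*(-2459 - 1816)/(-1816))) = (-571482 + 225 - 7035)/(((½)*(-1/1816)*(-4275))) = -578292/4275/3632 = -578292*3632/4275 = -700118848/1425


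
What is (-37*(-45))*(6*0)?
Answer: 0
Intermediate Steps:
(-37*(-45))*(6*0) = 1665*0 = 0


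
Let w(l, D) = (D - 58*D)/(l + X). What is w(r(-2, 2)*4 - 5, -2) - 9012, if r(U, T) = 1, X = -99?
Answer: -450657/50 ≈ -9013.1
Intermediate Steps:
w(l, D) = -57*D/(-99 + l) (w(l, D) = (D - 58*D)/(l - 99) = (-57*D)/(-99 + l) = -57*D/(-99 + l))
w(r(-2, 2)*4 - 5, -2) - 9012 = -57*(-2)/(-99 + (1*4 - 5)) - 9012 = -57*(-2)/(-99 + (4 - 5)) - 9012 = -57*(-2)/(-99 - 1) - 9012 = -57*(-2)/(-100) - 9012 = -57*(-2)*(-1/100) - 9012 = -57/50 - 9012 = -450657/50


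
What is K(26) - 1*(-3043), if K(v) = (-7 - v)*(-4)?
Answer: 3175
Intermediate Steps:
K(v) = 28 + 4*v
K(26) - 1*(-3043) = (28 + 4*26) - 1*(-3043) = (28 + 104) + 3043 = 132 + 3043 = 3175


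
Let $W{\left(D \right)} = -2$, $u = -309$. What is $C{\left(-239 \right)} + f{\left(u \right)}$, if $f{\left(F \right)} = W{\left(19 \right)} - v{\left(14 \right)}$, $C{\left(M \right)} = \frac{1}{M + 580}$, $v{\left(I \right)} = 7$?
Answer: $- \frac{3068}{341} \approx -8.9971$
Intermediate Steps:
$C{\left(M \right)} = \frac{1}{580 + M}$
$f{\left(F \right)} = -9$ ($f{\left(F \right)} = -2 - 7 = -9$)
$C{\left(-239 \right)} + f{\left(u \right)} = \frac{1}{580 - 239} - 9 = \frac{1}{341} - 9 = - \frac{3068}{341}$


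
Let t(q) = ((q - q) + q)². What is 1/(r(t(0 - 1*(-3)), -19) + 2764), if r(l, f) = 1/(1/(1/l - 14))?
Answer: 9/24751 ≈ 0.00036362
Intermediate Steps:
t(q) = q² (t(q) = (0 + q)² = q²)
r(l, f) = -14 + 1/l (r(l, f) = 1/(1/(-14 + 1/l)) = -14 + 1/l)
1/(r(t(0 - 1*(-3)), -19) + 2764) = 1/((-14 + 1/((0 - 1*(-3))²)) + 2764) = 1/((-14 + 1/((0 + 3)²)) + 2764) = 1/((-14 + 1/(3²)) + 2764) = 1/((-14 + 1/9) + 2764) = 1/((-14 + ⅑) + 2764) = 1/(-125/9 + 2764) = 1/(24751/9) = 9/24751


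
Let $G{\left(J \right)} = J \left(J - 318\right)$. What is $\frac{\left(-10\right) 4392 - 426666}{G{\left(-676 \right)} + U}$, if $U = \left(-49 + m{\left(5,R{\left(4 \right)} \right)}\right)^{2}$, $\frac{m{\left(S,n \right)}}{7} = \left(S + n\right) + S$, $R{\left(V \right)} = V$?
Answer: $- \frac{470586}{674345} \approx -0.69784$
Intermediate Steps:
$m{\left(S,n \right)} = 7 n + 14 S$ ($m{\left(S,n \right)} = 7 \left(\left(S + n\right) + S\right) = 7 \left(n + 2 S\right) = 7 n + 14 S$)
$G{\left(J \right)} = J \left(-318 + J\right)$
$U = 2401$ ($U = \left(-49 + \left(7 \cdot 4 + 14 \cdot 5\right)\right)^{2} = \left(-49 + \left(28 + 70\right)\right)^{2} = \left(-49 + 98\right)^{2} = 49^{2} = 2401$)
$\frac{\left(-10\right) 4392 - 426666}{G{\left(-676 \right)} + U} = \frac{\left(-10\right) 4392 - 426666}{- 676 \left(-318 - 676\right) + 2401} = \frac{-43920 - 426666}{\left(-676\right) \left(-994\right) + 2401} = - \frac{470586}{671944 + 2401} = - \frac{470586}{674345}$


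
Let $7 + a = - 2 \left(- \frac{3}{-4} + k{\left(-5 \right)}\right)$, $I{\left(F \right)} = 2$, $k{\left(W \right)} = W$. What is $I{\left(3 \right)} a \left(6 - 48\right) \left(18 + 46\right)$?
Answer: $-8064$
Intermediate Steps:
$a = \frac{3}{2}$ ($a = -7 - 2 \left(- \frac{3}{-4} - 5\right) = -7 - 2 \left(\left(-3\right) \left(- \frac{1}{4}\right) - 5\right) = -7 - 2 \left(\frac{3}{4} - 5\right) = -7 - - \frac{17}{2} = -7 + \frac{17}{2} = \frac{3}{2} \approx 1.5$)
$I{\left(3 \right)} a \left(6 - 48\right) \left(18 + 46\right) = 2 \cdot \frac{3}{2} \left(6 - 48\right) \left(18 + 46\right) = 3 \left(\left(-42\right) 64\right) = 3 \left(-2688\right) = -8064$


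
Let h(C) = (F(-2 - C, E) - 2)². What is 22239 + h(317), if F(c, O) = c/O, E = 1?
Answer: 125280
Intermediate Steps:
h(C) = (-4 - C)² (h(C) = ((-2 - C)/1 - 2)² = ((-2 - C)*1 - 2)² = ((-2 - C) - 2)² = (-4 - C)²)
22239 + h(317) = 22239 + (4 + 317)² = 22239 + 321² = 22239 + 103041 = 125280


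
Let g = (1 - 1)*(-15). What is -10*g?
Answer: 0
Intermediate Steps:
g = 0 (g = 0*(-15) = 0)
-10*g = -10*0 = 0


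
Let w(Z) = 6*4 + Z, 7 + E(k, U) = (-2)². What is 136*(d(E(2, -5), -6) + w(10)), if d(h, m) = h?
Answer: 4216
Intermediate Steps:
E(k, U) = -3 (E(k, U) = -7 + (-2)² = -7 + 4 = -3)
w(Z) = 24 + Z
136*(d(E(2, -5), -6) + w(10)) = 136*(-3 + (24 + 10)) = 136*(-3 + 34) = 136*31 = 4216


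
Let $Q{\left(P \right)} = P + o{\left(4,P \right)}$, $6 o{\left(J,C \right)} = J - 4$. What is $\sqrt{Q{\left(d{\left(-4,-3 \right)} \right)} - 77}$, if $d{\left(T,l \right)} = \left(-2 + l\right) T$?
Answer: $i \sqrt{57} \approx 7.5498 i$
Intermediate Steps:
$d{\left(T,l \right)} = T \left(-2 + l\right)$
$o{\left(J,C \right)} = - \frac{2}{3} + \frac{J}{6}$ ($o{\left(J,C \right)} = \frac{J - 4}{6} = \frac{-4 + J}{6} = - \frac{2}{3} + \frac{J}{6}$)
$Q{\left(P \right)} = P$ ($Q{\left(P \right)} = P + \left(- \frac{2}{3} + \frac{1}{6} \cdot 4\right) = P + \left(- \frac{2}{3} + \frac{2}{3}\right) = P + 0 = P$)
$\sqrt{Q{\left(d{\left(-4,-3 \right)} \right)} - 77} = \sqrt{- 4 \left(-2 - 3\right) - 77} = \sqrt{\left(-4\right) \left(-5\right) - 77} = \sqrt{20 - 77} = \sqrt{-57} = i \sqrt{57}$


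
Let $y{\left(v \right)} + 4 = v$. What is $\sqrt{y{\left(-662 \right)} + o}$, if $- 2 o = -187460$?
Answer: $2 \sqrt{23266} \approx 305.06$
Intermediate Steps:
$o = 93730$ ($o = \left(- \frac{1}{2}\right) \left(-187460\right) = 93730$)
$y{\left(v \right)} = -4 + v$
$\sqrt{y{\left(-662 \right)} + o} = \sqrt{\left(-4 - 662\right) + 93730} = \sqrt{-666 + 93730} = \sqrt{93064} = 2 \sqrt{23266}$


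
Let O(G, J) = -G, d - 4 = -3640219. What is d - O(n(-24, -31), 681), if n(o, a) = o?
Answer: -3640239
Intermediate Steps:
d = -3640215 (d = 4 - 3640219 = -3640215)
d - O(n(-24, -31), 681) = -3640215 - (-1)*(-24) = -3640215 - 1*24 = -3640215 - 24 = -3640239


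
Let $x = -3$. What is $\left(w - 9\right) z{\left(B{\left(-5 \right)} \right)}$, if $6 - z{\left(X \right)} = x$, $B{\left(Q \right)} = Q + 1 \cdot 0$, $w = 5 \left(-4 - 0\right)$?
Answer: $-261$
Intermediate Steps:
$w = -20$ ($w = 5 \left(-4 + 0\right) = 5 \left(-4\right) = -20$)
$B{\left(Q \right)} = Q$ ($B{\left(Q \right)} = Q + 0 = Q$)
$z{\left(X \right)} = 9$ ($z{\left(X \right)} = 6 - -3 = 6 + 3 = 9$)
$\left(w - 9\right) z{\left(B{\left(-5 \right)} \right)} = \left(-20 - 9\right) 9 = \left(-29\right) 9 = -261$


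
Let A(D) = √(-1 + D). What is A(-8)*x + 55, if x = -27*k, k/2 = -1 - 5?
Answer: 55 + 972*I ≈ 55.0 + 972.0*I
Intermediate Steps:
k = -12 (k = 2*(-1 - 5) = 2*(-6) = -12)
x = 324 (x = -27*(-12) = 324)
A(-8)*x + 55 = √(-1 - 8)*324 + 55 = √(-9)*324 + 55 = (3*I)*324 + 55 = 972*I + 55 = 55 + 972*I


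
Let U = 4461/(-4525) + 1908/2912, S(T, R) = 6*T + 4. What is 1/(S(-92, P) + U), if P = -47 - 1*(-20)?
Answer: -3294200/1806310783 ≈ -0.0018237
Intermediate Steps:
P = -27 (P = -47 + 20 = -27)
S(T, R) = 4 + 6*T
U = -1089183/3294200 (U = 4461*(-1/4525) + 1908*(1/2912) = -4461/4525 + 477/728 = -1089183/3294200 ≈ -0.33064)
1/(S(-92, P) + U) = 1/((4 + 6*(-92)) - 1089183/3294200) = 1/((4 - 552) - 1089183/3294200) = 1/(-548 - 1089183/3294200) = 1/(-1806310783/3294200) = -3294200/1806310783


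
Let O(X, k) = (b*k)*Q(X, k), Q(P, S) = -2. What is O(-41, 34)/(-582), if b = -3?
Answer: -34/97 ≈ -0.35052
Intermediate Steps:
O(X, k) = 6*k (O(X, k) = -3*k*(-2) = 6*k)
O(-41, 34)/(-582) = (6*34)/(-582) = 204*(-1/582) = -34/97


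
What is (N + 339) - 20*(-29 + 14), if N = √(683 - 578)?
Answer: 639 + √105 ≈ 649.25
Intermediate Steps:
N = √105 ≈ 10.247
(N + 339) - 20*(-29 + 14) = (√105 + 339) - 20*(-29 + 14) = (339 + √105) - 20*(-15) = (339 + √105) + 300 = 639 + √105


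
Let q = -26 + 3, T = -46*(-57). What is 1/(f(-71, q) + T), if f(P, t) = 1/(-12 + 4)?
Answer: 8/20975 ≈ 0.00038141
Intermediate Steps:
T = 2622
q = -23
f(P, t) = -⅛ (f(P, t) = 1/(-8) = -⅛)
1/(f(-71, q) + T) = 1/(-⅛ + 2622) = 1/(20975/8) = 8/20975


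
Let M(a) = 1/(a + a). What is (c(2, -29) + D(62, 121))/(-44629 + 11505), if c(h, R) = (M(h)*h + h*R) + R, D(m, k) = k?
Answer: -69/66248 ≈ -0.0010415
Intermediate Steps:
M(a) = 1/(2*a)
c(h, R) = 1/2 + R + R*h (c(h, R) = ((1/(2*h))*h + h*R) + R = (1/2 + R*h) + R = 1/2 + R + R*h)
(c(2, -29) + D(62, 121))/(-44629 + 11505) = ((1/2 - 29 - 29*2) + 121)/(-44629 + 11505) = ((1/2 - 29 - 58) + 121)/(-33124) = (-173/2 + 121)*(-1/33124) = (69/2)*(-1/33124) = -69/66248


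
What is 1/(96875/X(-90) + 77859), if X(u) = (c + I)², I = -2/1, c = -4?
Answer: 36/2899799 ≈ 1.2415e-5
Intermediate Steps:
I = -2 (I = -2*1 = -2)
X(u) = 36 (X(u) = (-4 - 2)² = (-6)² = 36)
1/(96875/X(-90) + 77859) = 1/(96875/36 + 77859) = 1/(2899799/36) = 36/2899799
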